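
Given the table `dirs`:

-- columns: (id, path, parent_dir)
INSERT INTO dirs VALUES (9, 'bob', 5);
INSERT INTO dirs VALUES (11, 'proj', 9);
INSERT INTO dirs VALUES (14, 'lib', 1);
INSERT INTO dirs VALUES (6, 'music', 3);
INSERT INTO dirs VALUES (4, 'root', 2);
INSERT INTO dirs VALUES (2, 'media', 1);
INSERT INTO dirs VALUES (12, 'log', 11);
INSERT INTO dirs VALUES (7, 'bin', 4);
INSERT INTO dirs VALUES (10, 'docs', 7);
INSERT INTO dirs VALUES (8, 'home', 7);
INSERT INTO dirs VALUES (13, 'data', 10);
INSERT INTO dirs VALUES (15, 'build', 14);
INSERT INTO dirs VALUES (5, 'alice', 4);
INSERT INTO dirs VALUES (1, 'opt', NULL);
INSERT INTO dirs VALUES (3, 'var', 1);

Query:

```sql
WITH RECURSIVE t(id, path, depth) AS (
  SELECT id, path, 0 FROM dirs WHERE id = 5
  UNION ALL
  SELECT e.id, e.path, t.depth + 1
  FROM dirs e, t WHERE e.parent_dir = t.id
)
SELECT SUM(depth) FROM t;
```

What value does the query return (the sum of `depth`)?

6

Base: id=5 (alice) at depth 0.
Iteration 1: rows with parent_dir in {5} -> bob (id 9, depth 1).
Iteration 2: rows with parent_dir in {9} -> proj (id 11, depth 2).
Iteration 3: rows with parent_dir in {11} -> log (id 12, depth 3).
Iteration 4: no rows with parent_dir in {12}; recursion stops.
SUM(depth) = 0 + 1 + 2 + 3 = 6.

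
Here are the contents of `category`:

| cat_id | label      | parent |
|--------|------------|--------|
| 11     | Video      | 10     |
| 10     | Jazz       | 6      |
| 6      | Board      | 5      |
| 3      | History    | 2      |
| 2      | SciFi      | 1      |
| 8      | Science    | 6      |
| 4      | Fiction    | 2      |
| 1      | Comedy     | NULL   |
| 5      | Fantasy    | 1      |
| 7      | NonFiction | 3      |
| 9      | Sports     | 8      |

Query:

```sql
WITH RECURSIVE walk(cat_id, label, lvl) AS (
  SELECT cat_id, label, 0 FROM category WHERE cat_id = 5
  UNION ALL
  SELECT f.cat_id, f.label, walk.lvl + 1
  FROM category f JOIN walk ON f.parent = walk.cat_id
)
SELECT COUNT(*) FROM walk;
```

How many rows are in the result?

Base: cat_id=5 (Fantasy) at lvl 0.
Iteration 1: rows with parent in {5} -> Board (id 6, lvl 1).
Iteration 2: rows with parent in {6} -> Science (id 8, lvl 2), Jazz (id 10, lvl 2).
Iteration 3: rows with parent in {8,10} -> Sports (id 9, lvl 3), Video (id 11, lvl 3).
Iteration 4: no rows with parent in {9,11}; recursion stops.
Total rows emitted: 6.

6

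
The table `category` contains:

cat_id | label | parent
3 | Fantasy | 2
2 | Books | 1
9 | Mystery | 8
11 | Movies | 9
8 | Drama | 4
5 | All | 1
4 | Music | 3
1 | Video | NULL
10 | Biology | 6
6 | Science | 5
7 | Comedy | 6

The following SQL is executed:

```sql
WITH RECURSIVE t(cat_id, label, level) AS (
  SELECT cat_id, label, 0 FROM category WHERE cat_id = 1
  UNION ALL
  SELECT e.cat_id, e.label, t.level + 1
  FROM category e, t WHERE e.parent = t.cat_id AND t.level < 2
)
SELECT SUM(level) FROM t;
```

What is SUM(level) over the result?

Base: cat_id=1 (Video) at level 0.
Iteration 1: rows with parent in {1} -> Books (id 2, level 1), All (id 5, level 1).
Iteration 2: rows with parent in {2,5} -> Fantasy (id 3, level 2), Science (id 6, level 2).
Iteration 3: level < 2 fails for all current rows; recursion stops.
SUM(level) = 0 + 1 + 1 + 2 + 2 = 6.

6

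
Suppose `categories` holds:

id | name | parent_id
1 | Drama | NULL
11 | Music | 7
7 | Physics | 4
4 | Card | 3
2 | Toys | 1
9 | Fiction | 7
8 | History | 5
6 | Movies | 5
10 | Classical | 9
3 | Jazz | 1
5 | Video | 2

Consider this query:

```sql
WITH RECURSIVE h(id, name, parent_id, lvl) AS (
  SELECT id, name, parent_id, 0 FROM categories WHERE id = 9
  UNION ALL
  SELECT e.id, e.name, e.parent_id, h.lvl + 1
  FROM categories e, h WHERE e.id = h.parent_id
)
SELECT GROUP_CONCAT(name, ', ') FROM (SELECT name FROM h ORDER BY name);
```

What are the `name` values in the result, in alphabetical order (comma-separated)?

Card, Drama, Fiction, Jazz, Physics

Base: id=9 (Fiction), parent_id=7, lvl 0.
Iteration 1: join on id=7 -> Physics (id 7, parent_id=4, lvl 1).
Iteration 2: join on id=4 -> Card (id 4, parent_id=3, lvl 2).
Iteration 3: join on id=3 -> Jazz (id 3, parent_id=1, lvl 3).
Iteration 4: join on id=1 -> Drama (id 1, parent_id=NULL, lvl 4).
Iteration 5: parent_id is NULL; no match; recursion stops.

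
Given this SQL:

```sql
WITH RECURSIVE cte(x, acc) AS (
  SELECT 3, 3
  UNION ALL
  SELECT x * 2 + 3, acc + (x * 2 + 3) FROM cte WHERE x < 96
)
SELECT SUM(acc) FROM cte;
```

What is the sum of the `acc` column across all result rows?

Base: x=3, acc=3.
Iteration 1: 3 < 96 holds -> x = 3 * 2 + 3 = 9, acc = 3 + 9 = 12.
Iteration 2: 9 < 96 holds -> x = 9 * 2 + 3 = 21, acc = 12 + 21 = 33.
Iteration 3: 21 < 96 holds -> x = 21 * 2 + 3 = 45, acc = 33 + 45 = 78.
Iteration 4: 45 < 96 holds -> x = 45 * 2 + 3 = 93, acc = 78 + 93 = 171.
Iteration 5: 93 < 96 holds -> x = 93 * 2 + 3 = 189, acc = 171 + 189 = 360.
Iteration 6: 189 < 96 fails; recursion stops.
SUM(acc) = 3 + 12 + 33 + 78 + 171 + 360 = 657.

657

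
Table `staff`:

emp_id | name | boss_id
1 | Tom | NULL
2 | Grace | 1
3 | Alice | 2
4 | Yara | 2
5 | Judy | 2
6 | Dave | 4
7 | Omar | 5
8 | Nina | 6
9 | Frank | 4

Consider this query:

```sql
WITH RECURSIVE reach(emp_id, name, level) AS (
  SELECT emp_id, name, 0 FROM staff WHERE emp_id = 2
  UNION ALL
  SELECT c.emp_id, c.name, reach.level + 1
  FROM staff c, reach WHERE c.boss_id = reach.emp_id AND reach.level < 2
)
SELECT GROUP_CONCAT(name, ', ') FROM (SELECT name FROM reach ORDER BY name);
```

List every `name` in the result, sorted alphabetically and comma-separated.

Alice, Dave, Frank, Grace, Judy, Omar, Yara

Base: emp_id=2 (Grace) at level 0.
Iteration 1: rows with boss_id in {2} -> Alice (id 3, level 1), Yara (id 4, level 1), Judy (id 5, level 1).
Iteration 2: rows with boss_id in {3,4,5} -> Dave (id 6, level 2), Omar (id 7, level 2), Frank (id 9, level 2).
Iteration 3: level < 2 fails for all current rows; recursion stops.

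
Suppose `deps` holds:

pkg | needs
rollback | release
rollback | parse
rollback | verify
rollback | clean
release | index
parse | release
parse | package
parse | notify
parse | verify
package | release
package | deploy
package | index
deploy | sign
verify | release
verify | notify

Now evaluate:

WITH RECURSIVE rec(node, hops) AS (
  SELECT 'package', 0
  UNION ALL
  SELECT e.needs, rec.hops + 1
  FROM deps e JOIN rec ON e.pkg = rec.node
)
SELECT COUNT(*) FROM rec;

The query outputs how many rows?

Base: (package, hops=0).
Iteration 1: edges from {package} -> (deploy, hops=1), (index, hops=1), (release, hops=1).
Iteration 2: edges from {deploy,index,release} -> (index, hops=2), (sign, hops=2).
Iteration 3: no outgoing edges from {index,sign}; recursion stops.
Total rows emitted: 6.

6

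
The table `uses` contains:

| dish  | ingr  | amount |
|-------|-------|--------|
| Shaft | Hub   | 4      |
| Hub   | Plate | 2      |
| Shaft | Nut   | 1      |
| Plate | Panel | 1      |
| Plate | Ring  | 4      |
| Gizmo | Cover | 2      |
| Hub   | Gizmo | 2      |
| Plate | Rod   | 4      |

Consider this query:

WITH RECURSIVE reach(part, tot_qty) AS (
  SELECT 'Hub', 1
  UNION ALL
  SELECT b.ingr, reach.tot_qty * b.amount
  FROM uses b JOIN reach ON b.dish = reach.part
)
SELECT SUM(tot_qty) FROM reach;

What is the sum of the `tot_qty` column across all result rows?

27

Base: (Hub, tot_qty=1).
Iteration 1: components of {Hub} -> Gizmo = 1*2 = 2, Plate = 1*2 = 2.
Iteration 2: components of {Gizmo,Plate} -> Cover = 2*2 = 4, Panel = 2*1 = 2, Ring = 2*4 = 8, Rod = 2*4 = 8.
Iteration 3: no further components; recursion stops.
SUM(tot_qty) = 1 + 2 + 2 + 4 + 8 + 2 + 8 = 27.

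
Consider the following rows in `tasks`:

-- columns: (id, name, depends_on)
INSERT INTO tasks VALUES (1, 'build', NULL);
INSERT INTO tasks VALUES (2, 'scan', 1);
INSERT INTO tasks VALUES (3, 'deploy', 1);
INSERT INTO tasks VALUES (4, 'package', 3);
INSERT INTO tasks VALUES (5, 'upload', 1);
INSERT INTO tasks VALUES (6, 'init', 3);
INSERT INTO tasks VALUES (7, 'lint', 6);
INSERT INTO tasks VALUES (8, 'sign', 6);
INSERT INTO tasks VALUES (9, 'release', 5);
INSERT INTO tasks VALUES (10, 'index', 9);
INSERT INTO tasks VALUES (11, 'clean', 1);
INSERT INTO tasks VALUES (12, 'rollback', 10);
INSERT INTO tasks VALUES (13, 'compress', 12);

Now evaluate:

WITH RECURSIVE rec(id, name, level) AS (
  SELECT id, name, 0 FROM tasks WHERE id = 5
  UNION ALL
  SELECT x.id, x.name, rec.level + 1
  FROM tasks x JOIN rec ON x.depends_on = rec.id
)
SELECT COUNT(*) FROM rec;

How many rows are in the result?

Base: id=5 (upload) at level 0.
Iteration 1: rows with depends_on in {5} -> release (id 9, level 1).
Iteration 2: rows with depends_on in {9} -> index (id 10, level 2).
Iteration 3: rows with depends_on in {10} -> rollback (id 12, level 3).
Iteration 4: rows with depends_on in {12} -> compress (id 13, level 4).
Iteration 5: no rows with depends_on in {13}; recursion stops.
Total rows emitted: 5.

5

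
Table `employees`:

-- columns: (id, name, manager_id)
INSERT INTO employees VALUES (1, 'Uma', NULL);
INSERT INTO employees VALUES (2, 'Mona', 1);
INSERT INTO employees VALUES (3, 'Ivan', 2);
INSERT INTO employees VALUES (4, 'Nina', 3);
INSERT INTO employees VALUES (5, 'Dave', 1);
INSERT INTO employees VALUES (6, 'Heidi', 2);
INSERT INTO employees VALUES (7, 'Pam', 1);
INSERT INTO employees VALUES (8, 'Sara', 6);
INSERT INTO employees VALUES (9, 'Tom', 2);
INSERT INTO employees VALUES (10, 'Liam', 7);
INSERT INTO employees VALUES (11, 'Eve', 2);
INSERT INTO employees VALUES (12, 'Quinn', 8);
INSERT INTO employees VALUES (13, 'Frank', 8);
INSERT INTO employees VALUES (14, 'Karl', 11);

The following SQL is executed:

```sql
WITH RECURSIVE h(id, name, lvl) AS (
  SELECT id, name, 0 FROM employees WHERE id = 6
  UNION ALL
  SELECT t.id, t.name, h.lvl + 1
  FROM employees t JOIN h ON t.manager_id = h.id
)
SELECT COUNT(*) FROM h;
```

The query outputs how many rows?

4

Base: id=6 (Heidi) at lvl 0.
Iteration 1: rows with manager_id in {6} -> Sara (id 8, lvl 1).
Iteration 2: rows with manager_id in {8} -> Quinn (id 12, lvl 2), Frank (id 13, lvl 2).
Iteration 3: no rows with manager_id in {12,13}; recursion stops.
Total rows emitted: 4.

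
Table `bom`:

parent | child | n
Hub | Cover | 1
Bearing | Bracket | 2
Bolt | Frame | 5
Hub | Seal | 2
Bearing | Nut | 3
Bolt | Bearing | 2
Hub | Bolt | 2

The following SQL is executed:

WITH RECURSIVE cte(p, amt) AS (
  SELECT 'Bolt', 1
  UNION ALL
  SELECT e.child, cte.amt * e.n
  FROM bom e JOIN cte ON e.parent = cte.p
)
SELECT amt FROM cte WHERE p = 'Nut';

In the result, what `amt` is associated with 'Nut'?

6

Base: (Bolt, amt=1).
Iteration 1: components of {Bolt} -> Bearing = 1*2 = 2, Frame = 1*5 = 5.
Iteration 2: components of {Bearing,Frame} -> Bracket = 2*2 = 4, Nut = 2*3 = 6.
Iteration 3: no further components; recursion stops.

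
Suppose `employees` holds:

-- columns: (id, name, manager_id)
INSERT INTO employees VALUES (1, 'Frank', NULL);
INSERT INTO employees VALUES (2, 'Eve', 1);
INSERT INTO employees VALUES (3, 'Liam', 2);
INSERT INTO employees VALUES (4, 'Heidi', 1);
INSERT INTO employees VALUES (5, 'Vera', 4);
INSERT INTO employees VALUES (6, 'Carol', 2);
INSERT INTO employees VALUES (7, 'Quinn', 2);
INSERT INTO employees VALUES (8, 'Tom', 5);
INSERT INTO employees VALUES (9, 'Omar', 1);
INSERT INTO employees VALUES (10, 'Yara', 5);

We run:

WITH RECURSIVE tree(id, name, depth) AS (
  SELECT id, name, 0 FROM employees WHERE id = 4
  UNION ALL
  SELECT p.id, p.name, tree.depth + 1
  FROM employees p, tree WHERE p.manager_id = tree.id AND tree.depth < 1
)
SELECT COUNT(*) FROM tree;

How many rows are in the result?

2

Base: id=4 (Heidi) at depth 0.
Iteration 1: rows with manager_id in {4} -> Vera (id 5, depth 1).
Iteration 2: depth < 1 fails for all current rows; recursion stops.
Total rows emitted: 2.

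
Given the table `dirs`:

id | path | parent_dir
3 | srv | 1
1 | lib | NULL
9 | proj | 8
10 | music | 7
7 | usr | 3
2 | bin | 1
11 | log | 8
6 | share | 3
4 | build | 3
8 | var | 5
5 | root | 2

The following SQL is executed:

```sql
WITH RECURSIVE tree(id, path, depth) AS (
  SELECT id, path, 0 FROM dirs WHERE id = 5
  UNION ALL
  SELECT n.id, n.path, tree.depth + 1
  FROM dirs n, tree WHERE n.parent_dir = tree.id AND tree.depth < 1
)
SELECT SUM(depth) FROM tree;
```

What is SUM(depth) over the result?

1

Base: id=5 (root) at depth 0.
Iteration 1: rows with parent_dir in {5} -> var (id 8, depth 1).
Iteration 2: depth < 1 fails for all current rows; recursion stops.
SUM(depth) = 0 + 1 = 1.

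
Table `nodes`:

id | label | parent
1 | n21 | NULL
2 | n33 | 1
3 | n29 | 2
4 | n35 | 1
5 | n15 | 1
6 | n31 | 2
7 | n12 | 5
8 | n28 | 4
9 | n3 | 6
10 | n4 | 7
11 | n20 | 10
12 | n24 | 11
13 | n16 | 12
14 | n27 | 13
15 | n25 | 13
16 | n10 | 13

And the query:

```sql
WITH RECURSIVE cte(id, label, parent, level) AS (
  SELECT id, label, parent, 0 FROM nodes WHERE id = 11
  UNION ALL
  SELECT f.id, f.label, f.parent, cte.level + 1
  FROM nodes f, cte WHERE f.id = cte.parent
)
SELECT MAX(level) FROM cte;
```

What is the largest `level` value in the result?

4

Base: id=11 (n20), parent=10, level 0.
Iteration 1: join on id=10 -> n4 (id 10, parent=7, level 1).
Iteration 2: join on id=7 -> n12 (id 7, parent=5, level 2).
Iteration 3: join on id=5 -> n15 (id 5, parent=1, level 3).
Iteration 4: join on id=1 -> n21 (id 1, parent=NULL, level 4).
Iteration 5: parent is NULL; no match; recursion stops.
level values: 0, 1, 2, 3, 4; the maximum is 4.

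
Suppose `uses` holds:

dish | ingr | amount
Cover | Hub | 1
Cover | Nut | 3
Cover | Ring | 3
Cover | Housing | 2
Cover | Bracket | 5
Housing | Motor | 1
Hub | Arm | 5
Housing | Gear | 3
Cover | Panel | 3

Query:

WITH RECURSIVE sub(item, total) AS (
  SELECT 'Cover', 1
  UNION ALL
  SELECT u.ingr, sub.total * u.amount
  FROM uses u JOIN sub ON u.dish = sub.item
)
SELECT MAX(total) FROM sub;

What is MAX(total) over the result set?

Base: (Cover, total=1).
Iteration 1: components of {Cover} -> Bracket = 1*5 = 5, Housing = 1*2 = 2, Hub = 1*1 = 1, Nut = 1*3 = 3, Panel = 1*3 = 3, Ring = 1*3 = 3.
Iteration 2: components of {Bracket,Housing,Hub,Nut,Panel,Ring} -> Arm = 1*5 = 5, Gear = 2*3 = 6, Motor = 2*1 = 2.
Iteration 3: no further components; recursion stops.
total values: 1, 1, 3, 3, 2, 5, 3, 5, 2, 6; the maximum is 6.

6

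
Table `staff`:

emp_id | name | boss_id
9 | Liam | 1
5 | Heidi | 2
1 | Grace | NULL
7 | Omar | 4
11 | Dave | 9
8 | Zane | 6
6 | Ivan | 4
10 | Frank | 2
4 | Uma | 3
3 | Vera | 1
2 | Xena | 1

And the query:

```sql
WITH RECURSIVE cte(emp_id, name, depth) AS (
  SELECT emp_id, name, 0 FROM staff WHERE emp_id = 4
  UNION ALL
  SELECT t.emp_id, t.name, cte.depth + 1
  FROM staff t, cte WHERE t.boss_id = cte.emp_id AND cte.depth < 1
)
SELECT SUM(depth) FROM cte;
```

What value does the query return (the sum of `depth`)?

2

Base: emp_id=4 (Uma) at depth 0.
Iteration 1: rows with boss_id in {4} -> Ivan (id 6, depth 1), Omar (id 7, depth 1).
Iteration 2: depth < 1 fails for all current rows; recursion stops.
SUM(depth) = 0 + 1 + 1 = 2.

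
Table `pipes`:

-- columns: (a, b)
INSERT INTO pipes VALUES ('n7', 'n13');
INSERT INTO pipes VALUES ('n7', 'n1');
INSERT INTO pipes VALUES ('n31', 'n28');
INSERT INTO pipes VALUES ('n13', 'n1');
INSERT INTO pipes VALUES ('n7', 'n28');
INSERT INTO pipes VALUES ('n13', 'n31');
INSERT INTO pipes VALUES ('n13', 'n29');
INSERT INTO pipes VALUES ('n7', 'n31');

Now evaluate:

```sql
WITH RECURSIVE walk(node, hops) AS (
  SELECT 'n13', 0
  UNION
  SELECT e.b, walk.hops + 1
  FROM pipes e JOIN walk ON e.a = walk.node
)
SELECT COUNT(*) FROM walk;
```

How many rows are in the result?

Base: (n13, hops=0).
Iteration 1: edges from {n13} -> (n1, hops=1), (n29, hops=1), (n31, hops=1).
Iteration 2: edges from {n1,n29,n31} -> (n28, hops=2).
Iteration 3: no outgoing edges from {n28}; recursion stops.
Total rows emitted: 5.

5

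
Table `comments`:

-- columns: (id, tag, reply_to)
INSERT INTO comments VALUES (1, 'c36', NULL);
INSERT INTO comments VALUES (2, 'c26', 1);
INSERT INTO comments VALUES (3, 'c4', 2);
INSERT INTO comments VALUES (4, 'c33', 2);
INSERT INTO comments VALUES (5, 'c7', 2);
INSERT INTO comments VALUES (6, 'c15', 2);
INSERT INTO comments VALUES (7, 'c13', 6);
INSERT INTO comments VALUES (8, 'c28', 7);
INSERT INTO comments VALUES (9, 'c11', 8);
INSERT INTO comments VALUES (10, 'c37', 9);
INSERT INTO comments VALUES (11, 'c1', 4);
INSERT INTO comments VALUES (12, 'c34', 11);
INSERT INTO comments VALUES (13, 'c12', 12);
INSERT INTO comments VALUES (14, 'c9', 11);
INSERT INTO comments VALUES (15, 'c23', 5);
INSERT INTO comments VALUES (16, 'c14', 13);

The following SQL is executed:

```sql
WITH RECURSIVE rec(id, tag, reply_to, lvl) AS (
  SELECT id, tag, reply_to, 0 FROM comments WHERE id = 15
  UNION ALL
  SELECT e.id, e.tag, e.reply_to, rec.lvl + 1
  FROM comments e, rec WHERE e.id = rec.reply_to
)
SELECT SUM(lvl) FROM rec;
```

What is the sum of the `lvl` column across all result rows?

6

Base: id=15 (c23), reply_to=5, lvl 0.
Iteration 1: join on id=5 -> c7 (id 5, reply_to=2, lvl 1).
Iteration 2: join on id=2 -> c26 (id 2, reply_to=1, lvl 2).
Iteration 3: join on id=1 -> c36 (id 1, reply_to=NULL, lvl 3).
Iteration 4: reply_to is NULL; no match; recursion stops.
SUM(lvl) = 0 + 1 + 2 + 3 = 6.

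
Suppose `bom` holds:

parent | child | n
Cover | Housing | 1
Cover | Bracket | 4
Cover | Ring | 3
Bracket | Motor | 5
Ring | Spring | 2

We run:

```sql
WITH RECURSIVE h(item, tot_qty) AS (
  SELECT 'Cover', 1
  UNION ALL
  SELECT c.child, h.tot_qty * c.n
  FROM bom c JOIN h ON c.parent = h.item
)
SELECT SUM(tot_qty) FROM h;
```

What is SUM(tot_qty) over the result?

35

Base: (Cover, tot_qty=1).
Iteration 1: components of {Cover} -> Bracket = 1*4 = 4, Housing = 1*1 = 1, Ring = 1*3 = 3.
Iteration 2: components of {Bracket,Housing,Ring} -> Motor = 4*5 = 20, Spring = 3*2 = 6.
Iteration 3: no further components; recursion stops.
SUM(tot_qty) = 1 + 1 + 4 + 3 + 20 + 6 = 35.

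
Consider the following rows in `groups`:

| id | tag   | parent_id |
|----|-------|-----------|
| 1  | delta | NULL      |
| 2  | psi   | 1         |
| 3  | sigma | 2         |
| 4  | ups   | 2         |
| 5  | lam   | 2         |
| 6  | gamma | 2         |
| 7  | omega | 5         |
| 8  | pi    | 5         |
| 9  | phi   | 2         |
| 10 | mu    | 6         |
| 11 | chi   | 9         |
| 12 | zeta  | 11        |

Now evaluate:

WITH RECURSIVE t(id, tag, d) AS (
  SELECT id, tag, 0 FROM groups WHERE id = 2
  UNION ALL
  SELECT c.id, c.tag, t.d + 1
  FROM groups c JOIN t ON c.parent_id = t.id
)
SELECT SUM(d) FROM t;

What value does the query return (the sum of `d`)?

Base: id=2 (psi) at d 0.
Iteration 1: rows with parent_id in {2} -> sigma (id 3, d 1), ups (id 4, d 1), lam (id 5, d 1), gamma (id 6, d 1), phi (id 9, d 1).
Iteration 2: rows with parent_id in {3,4,5,6,9} -> omega (id 7, d 2), pi (id 8, d 2), mu (id 10, d 2), chi (id 11, d 2).
Iteration 3: rows with parent_id in {7,8,10,11} -> zeta (id 12, d 3).
Iteration 4: no rows with parent_id in {12}; recursion stops.
SUM(d) = 0 + 1 + 1 + 1 + 1 + 1 + 2 + 2 + 2 + 2 + 3 = 16.

16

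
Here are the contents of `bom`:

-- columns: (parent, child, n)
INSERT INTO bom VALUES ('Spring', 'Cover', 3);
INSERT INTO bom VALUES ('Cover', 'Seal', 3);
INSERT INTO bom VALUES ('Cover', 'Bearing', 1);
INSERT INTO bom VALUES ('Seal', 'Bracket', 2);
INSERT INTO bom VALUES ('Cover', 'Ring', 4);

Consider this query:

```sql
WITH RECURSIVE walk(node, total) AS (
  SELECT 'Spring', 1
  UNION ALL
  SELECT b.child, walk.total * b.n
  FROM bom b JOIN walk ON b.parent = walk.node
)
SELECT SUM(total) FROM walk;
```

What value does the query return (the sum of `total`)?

Base: (Spring, total=1).
Iteration 1: components of {Spring} -> Cover = 1*3 = 3.
Iteration 2: components of {Cover} -> Bearing = 3*1 = 3, Ring = 3*4 = 12, Seal = 3*3 = 9.
Iteration 3: components of {Bearing,Ring,Seal} -> Bracket = 9*2 = 18.
Iteration 4: no further components; recursion stops.
SUM(total) = 1 + 3 + 9 + 3 + 12 + 18 = 46.

46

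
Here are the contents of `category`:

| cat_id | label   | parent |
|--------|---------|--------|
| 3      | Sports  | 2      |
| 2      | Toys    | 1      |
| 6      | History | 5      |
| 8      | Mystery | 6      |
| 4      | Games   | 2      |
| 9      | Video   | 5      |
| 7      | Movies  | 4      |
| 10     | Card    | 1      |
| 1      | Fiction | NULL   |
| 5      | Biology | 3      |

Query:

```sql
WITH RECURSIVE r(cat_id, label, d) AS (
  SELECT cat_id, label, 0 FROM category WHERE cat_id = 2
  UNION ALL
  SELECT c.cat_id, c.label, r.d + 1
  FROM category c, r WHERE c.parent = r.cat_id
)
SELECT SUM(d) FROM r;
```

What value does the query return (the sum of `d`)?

16

Base: cat_id=2 (Toys) at d 0.
Iteration 1: rows with parent in {2} -> Sports (id 3, d 1), Games (id 4, d 1).
Iteration 2: rows with parent in {3,4} -> Biology (id 5, d 2), Movies (id 7, d 2).
Iteration 3: rows with parent in {5,7} -> History (id 6, d 3), Video (id 9, d 3).
Iteration 4: rows with parent in {6,9} -> Mystery (id 8, d 4).
Iteration 5: no rows with parent in {8}; recursion stops.
SUM(d) = 0 + 1 + 1 + 2 + 2 + 3 + 3 + 4 = 16.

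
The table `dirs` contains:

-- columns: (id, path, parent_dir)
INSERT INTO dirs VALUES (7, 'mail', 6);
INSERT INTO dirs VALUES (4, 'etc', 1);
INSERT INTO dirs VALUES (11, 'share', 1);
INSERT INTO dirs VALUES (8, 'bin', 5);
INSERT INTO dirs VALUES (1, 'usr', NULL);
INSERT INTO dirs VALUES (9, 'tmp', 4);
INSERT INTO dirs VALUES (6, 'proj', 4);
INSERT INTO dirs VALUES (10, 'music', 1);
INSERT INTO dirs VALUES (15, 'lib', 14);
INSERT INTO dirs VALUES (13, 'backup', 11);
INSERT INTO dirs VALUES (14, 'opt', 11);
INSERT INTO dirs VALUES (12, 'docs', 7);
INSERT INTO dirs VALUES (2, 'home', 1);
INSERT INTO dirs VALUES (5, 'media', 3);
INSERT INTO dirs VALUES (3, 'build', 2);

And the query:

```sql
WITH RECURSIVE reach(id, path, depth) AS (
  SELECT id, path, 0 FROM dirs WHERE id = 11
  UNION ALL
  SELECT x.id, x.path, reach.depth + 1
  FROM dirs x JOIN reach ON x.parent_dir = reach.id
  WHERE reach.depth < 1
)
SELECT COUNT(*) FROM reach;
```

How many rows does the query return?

Base: id=11 (share) at depth 0.
Iteration 1: rows with parent_dir in {11} -> backup (id 13, depth 1), opt (id 14, depth 1).
Iteration 2: depth < 1 fails for all current rows; recursion stops.
Total rows emitted: 3.

3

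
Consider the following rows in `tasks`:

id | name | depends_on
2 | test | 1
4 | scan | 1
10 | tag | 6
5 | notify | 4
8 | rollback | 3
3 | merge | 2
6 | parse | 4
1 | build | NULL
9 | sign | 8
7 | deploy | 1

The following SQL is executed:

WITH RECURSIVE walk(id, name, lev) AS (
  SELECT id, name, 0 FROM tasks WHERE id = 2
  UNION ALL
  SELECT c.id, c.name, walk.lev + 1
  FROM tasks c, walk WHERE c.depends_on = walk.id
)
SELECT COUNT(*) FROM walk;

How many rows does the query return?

4

Base: id=2 (test) at lev 0.
Iteration 1: rows with depends_on in {2} -> merge (id 3, lev 1).
Iteration 2: rows with depends_on in {3} -> rollback (id 8, lev 2).
Iteration 3: rows with depends_on in {8} -> sign (id 9, lev 3).
Iteration 4: no rows with depends_on in {9}; recursion stops.
Total rows emitted: 4.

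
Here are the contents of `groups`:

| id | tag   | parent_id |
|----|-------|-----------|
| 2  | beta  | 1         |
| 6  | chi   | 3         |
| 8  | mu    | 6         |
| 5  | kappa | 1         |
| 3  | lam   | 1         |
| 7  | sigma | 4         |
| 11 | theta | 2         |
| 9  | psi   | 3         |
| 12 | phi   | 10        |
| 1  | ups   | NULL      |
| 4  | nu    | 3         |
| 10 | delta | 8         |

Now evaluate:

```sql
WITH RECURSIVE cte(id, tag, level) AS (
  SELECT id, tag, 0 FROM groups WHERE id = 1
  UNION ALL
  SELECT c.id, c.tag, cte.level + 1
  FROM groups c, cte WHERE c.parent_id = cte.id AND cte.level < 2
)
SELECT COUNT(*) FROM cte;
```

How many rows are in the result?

Base: id=1 (ups) at level 0.
Iteration 1: rows with parent_id in {1} -> beta (id 2, level 1), lam (id 3, level 1), kappa (id 5, level 1).
Iteration 2: rows with parent_id in {2,3,5} -> nu (id 4, level 2), chi (id 6, level 2), psi (id 9, level 2), theta (id 11, level 2).
Iteration 3: level < 2 fails for all current rows; recursion stops.
Total rows emitted: 8.

8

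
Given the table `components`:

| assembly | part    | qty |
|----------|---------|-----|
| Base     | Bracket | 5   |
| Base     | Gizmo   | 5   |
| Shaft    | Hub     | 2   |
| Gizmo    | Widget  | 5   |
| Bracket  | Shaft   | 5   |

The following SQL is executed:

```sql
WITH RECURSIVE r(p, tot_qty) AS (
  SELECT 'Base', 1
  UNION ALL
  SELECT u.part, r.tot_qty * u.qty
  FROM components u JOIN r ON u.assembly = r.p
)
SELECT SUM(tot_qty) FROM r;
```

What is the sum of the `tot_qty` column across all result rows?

Base: (Base, tot_qty=1).
Iteration 1: components of {Base} -> Bracket = 1*5 = 5, Gizmo = 1*5 = 5.
Iteration 2: components of {Bracket,Gizmo} -> Shaft = 5*5 = 25, Widget = 5*5 = 25.
Iteration 3: components of {Shaft,Widget} -> Hub = 25*2 = 50.
Iteration 4: no further components; recursion stops.
SUM(tot_qty) = 1 + 5 + 5 + 25 + 25 + 50 = 111.

111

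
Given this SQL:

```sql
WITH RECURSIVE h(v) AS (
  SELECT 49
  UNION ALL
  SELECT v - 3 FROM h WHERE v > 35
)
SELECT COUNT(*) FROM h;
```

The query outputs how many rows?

Base: v=49.
Iteration 1: 49 > 35 holds -> v = 49 - 3 = 46.
Iteration 2: 46 > 35 holds -> v = 46 - 3 = 43.
Iteration 3: 43 > 35 holds -> v = 43 - 3 = 40.
Iteration 4: 40 > 35 holds -> v = 40 - 3 = 37.
Iteration 5: 37 > 35 holds -> v = 37 - 3 = 34.
Iteration 6: 34 > 35 fails; recursion stops.
Total rows emitted: 6.

6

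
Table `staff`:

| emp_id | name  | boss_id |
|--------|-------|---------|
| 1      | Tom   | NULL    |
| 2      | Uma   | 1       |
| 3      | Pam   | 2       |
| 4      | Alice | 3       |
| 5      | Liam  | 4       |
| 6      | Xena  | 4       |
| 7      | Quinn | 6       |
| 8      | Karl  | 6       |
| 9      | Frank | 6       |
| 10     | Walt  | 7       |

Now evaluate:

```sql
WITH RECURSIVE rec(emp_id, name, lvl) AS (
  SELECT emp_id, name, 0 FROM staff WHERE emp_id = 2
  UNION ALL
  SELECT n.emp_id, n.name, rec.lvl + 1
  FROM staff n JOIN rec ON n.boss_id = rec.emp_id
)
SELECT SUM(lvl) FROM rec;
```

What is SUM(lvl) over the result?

Base: emp_id=2 (Uma) at lvl 0.
Iteration 1: rows with boss_id in {2} -> Pam (id 3, lvl 1).
Iteration 2: rows with boss_id in {3} -> Alice (id 4, lvl 2).
Iteration 3: rows with boss_id in {4} -> Liam (id 5, lvl 3), Xena (id 6, lvl 3).
Iteration 4: rows with boss_id in {5,6} -> Quinn (id 7, lvl 4), Karl (id 8, lvl 4), Frank (id 9, lvl 4).
Iteration 5: rows with boss_id in {7,8,9} -> Walt (id 10, lvl 5).
Iteration 6: no rows with boss_id in {10}; recursion stops.
SUM(lvl) = 0 + 1 + 2 + 3 + 3 + 4 + 4 + 4 + 5 = 26.

26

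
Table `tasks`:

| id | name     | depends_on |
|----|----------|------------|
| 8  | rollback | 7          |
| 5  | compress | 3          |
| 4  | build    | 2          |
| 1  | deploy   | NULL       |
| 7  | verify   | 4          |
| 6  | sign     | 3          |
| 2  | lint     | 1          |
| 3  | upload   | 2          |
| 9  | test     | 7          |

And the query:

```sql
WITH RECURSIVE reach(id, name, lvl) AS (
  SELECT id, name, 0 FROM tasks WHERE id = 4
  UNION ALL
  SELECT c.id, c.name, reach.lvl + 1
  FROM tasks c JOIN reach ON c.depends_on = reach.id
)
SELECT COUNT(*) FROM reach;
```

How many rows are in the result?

4

Base: id=4 (build) at lvl 0.
Iteration 1: rows with depends_on in {4} -> verify (id 7, lvl 1).
Iteration 2: rows with depends_on in {7} -> rollback (id 8, lvl 2), test (id 9, lvl 2).
Iteration 3: no rows with depends_on in {8,9}; recursion stops.
Total rows emitted: 4.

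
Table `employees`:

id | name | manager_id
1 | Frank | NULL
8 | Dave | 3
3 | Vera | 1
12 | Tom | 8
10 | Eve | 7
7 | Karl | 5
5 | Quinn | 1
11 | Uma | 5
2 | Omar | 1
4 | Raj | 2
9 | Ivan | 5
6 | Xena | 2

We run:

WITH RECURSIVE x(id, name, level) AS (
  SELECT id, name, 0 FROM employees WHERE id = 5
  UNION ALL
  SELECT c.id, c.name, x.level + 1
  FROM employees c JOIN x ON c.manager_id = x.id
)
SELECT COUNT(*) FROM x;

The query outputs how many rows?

Base: id=5 (Quinn) at level 0.
Iteration 1: rows with manager_id in {5} -> Karl (id 7, level 1), Ivan (id 9, level 1), Uma (id 11, level 1).
Iteration 2: rows with manager_id in {7,9,11} -> Eve (id 10, level 2).
Iteration 3: no rows with manager_id in {10}; recursion stops.
Total rows emitted: 5.

5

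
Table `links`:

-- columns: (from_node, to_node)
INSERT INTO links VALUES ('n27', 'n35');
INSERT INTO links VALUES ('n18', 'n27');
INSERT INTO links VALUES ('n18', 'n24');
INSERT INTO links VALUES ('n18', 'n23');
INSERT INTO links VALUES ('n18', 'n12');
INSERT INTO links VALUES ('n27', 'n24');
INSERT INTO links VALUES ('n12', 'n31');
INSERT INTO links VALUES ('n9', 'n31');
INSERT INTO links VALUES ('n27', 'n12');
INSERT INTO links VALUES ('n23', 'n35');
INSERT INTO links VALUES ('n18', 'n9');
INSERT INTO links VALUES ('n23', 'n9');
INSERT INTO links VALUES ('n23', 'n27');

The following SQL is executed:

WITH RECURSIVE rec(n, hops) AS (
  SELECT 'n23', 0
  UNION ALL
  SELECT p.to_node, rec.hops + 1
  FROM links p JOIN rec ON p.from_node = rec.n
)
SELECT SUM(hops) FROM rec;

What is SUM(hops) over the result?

14

Base: (n23, hops=0).
Iteration 1: edges from {n23} -> (n27, hops=1), (n35, hops=1), (n9, hops=1).
Iteration 2: edges from {n27,n35,n9} -> (n12, hops=2), (n24, hops=2), (n31, hops=2), (n35, hops=2).
Iteration 3: edges from {n12,n24,n31,n35} -> (n31, hops=3).
Iteration 4: no outgoing edges from {n31}; recursion stops.
SUM(hops) = 0 + 1 + 1 + 1 + 2 + 2 + 2 + 2 + 3 = 14.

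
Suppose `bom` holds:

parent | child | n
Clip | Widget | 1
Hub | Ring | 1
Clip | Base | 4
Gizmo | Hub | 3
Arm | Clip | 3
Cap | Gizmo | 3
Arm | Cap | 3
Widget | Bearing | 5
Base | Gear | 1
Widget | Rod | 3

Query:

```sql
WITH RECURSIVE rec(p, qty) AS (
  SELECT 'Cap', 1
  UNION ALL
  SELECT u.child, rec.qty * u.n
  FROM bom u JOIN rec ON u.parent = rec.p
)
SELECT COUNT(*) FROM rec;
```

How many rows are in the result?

4

Base: (Cap, qty=1).
Iteration 1: components of {Cap} -> Gizmo = 1*3 = 3.
Iteration 2: components of {Gizmo} -> Hub = 3*3 = 9.
Iteration 3: components of {Hub} -> Ring = 9*1 = 9.
Iteration 4: no further components; recursion stops.
Total rows emitted: 4.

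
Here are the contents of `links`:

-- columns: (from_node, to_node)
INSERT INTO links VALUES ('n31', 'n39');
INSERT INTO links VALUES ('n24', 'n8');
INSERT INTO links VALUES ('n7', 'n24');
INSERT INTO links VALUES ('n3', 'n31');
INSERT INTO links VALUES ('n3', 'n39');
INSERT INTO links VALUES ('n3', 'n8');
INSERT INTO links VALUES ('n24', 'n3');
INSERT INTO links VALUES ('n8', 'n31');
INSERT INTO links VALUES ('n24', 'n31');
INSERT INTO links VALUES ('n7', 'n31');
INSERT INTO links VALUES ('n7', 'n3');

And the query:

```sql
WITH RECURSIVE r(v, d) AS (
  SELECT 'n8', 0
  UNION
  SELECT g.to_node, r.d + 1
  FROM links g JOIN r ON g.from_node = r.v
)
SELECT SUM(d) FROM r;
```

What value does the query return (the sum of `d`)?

Base: (n8, d=0).
Iteration 1: edges from {n8} -> (n31, d=1).
Iteration 2: edges from {n31} -> (n39, d=2).
Iteration 3: no outgoing edges from {n39}; recursion stops.
SUM(d) = 0 + 1 + 2 = 3.

3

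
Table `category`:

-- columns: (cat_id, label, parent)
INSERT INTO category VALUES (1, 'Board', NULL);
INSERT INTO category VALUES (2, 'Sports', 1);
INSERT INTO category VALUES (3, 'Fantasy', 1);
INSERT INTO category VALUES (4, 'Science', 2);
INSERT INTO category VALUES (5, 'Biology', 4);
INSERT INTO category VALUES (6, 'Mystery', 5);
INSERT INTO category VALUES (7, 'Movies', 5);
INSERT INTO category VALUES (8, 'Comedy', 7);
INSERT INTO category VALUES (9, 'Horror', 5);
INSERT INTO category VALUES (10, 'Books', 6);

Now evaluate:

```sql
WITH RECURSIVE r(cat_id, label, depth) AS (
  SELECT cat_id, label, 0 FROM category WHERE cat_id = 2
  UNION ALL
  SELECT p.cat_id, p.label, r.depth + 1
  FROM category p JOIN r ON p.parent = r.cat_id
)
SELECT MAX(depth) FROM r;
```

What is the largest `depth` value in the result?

Base: cat_id=2 (Sports) at depth 0.
Iteration 1: rows with parent in {2} -> Science (id 4, depth 1).
Iteration 2: rows with parent in {4} -> Biology (id 5, depth 2).
Iteration 3: rows with parent in {5} -> Mystery (id 6, depth 3), Movies (id 7, depth 3), Horror (id 9, depth 3).
Iteration 4: rows with parent in {6,7,9} -> Comedy (id 8, depth 4), Books (id 10, depth 4).
Iteration 5: no rows with parent in {8,10}; recursion stops.
depth values: 0, 1, 2, 3, 3, 3, 4, 4; the maximum is 4.

4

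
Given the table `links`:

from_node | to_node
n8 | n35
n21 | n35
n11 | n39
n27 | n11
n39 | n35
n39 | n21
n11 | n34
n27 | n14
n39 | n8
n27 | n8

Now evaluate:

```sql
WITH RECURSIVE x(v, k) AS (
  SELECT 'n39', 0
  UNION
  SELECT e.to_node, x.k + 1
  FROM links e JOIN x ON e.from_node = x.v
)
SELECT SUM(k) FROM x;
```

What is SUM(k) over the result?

5

Base: (n39, k=0).
Iteration 1: edges from {n39} -> (n21, k=1), (n35, k=1), (n8, k=1).
Iteration 2: edges from {n21,n35,n8} -> (n35, k=2). [UNION drops 1 duplicate row(s)]
Iteration 3: no outgoing edges from {n35}; recursion stops.
SUM(k) = 0 + 1 + 1 + 1 + 2 = 5.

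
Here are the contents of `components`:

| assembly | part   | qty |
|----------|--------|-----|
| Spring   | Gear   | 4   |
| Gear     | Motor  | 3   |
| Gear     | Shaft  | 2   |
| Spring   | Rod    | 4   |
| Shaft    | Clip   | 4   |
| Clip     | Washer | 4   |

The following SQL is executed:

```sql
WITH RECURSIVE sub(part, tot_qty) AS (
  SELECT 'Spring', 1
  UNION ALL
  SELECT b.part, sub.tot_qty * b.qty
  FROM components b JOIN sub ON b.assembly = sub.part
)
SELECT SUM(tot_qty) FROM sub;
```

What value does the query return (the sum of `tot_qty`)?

Base: (Spring, tot_qty=1).
Iteration 1: components of {Spring} -> Gear = 1*4 = 4, Rod = 1*4 = 4.
Iteration 2: components of {Gear,Rod} -> Motor = 4*3 = 12, Shaft = 4*2 = 8.
Iteration 3: components of {Motor,Shaft} -> Clip = 8*4 = 32.
Iteration 4: components of {Clip} -> Washer = 32*4 = 128.
Iteration 5: no further components; recursion stops.
SUM(tot_qty) = 1 + 4 + 4 + 12 + 8 + 32 + 128 = 189.

189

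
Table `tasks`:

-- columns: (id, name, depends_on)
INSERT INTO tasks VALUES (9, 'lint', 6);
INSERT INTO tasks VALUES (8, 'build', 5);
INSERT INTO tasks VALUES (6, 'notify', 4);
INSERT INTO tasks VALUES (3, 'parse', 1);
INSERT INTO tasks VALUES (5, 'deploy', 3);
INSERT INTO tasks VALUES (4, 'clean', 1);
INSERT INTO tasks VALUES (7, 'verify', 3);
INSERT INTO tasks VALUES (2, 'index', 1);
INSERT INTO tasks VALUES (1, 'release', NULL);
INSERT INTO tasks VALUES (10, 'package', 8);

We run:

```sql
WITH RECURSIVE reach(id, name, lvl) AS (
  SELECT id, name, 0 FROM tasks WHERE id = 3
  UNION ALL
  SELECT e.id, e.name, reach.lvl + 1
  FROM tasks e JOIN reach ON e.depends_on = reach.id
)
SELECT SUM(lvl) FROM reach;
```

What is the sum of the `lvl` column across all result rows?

7

Base: id=3 (parse) at lvl 0.
Iteration 1: rows with depends_on in {3} -> deploy (id 5, lvl 1), verify (id 7, lvl 1).
Iteration 2: rows with depends_on in {5,7} -> build (id 8, lvl 2).
Iteration 3: rows with depends_on in {8} -> package (id 10, lvl 3).
Iteration 4: no rows with depends_on in {10}; recursion stops.
SUM(lvl) = 0 + 1 + 1 + 2 + 3 = 7.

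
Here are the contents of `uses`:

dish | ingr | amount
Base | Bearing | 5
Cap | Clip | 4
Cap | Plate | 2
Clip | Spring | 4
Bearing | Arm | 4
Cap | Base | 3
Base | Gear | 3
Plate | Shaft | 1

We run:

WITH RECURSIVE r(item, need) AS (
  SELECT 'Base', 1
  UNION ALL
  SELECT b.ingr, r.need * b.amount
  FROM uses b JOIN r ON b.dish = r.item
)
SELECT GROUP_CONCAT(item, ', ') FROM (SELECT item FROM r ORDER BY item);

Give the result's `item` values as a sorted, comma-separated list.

Base: (Base, need=1).
Iteration 1: components of {Base} -> Bearing = 1*5 = 5, Gear = 1*3 = 3.
Iteration 2: components of {Bearing,Gear} -> Arm = 5*4 = 20.
Iteration 3: no further components; recursion stops.

Arm, Base, Bearing, Gear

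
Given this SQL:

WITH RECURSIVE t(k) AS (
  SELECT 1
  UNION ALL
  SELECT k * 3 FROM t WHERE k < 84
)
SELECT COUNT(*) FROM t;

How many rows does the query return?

Base: k=1.
Iteration 1: 1 < 84 holds -> k = 1 * 3 = 3.
Iteration 2: 3 < 84 holds -> k = 3 * 3 = 9.
Iteration 3: 9 < 84 holds -> k = 9 * 3 = 27.
Iteration 4: 27 < 84 holds -> k = 27 * 3 = 81.
Iteration 5: 81 < 84 holds -> k = 81 * 3 = 243.
Iteration 6: 243 < 84 fails; recursion stops.
Total rows emitted: 6.

6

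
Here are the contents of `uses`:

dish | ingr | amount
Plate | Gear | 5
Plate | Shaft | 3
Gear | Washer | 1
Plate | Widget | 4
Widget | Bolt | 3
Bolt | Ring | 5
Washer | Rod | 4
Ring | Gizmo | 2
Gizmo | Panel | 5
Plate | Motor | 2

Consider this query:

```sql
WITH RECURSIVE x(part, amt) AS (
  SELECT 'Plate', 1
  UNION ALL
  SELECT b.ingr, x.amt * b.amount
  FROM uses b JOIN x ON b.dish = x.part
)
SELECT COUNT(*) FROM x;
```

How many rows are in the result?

Base: (Plate, amt=1).
Iteration 1: components of {Plate} -> Gear = 1*5 = 5, Motor = 1*2 = 2, Shaft = 1*3 = 3, Widget = 1*4 = 4.
Iteration 2: components of {Gear,Motor,Shaft,Widget} -> Bolt = 4*3 = 12, Washer = 5*1 = 5.
Iteration 3: components of {Bolt,Washer} -> Ring = 12*5 = 60, Rod = 5*4 = 20.
Iteration 4: components of {Ring,Rod} -> Gizmo = 60*2 = 120.
Iteration 5: components of {Gizmo} -> Panel = 120*5 = 600.
Iteration 6: no further components; recursion stops.
Total rows emitted: 11.

11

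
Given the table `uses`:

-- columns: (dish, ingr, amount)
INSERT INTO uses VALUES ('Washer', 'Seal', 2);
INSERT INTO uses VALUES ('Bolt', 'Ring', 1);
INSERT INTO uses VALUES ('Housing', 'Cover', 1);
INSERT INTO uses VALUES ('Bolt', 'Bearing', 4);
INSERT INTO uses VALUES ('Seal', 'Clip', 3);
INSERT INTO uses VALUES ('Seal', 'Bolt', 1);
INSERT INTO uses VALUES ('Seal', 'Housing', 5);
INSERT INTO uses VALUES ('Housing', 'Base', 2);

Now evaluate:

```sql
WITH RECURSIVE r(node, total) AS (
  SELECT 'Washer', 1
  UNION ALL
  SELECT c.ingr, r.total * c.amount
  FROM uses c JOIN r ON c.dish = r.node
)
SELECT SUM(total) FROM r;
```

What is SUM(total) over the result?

61

Base: (Washer, total=1).
Iteration 1: components of {Washer} -> Seal = 1*2 = 2.
Iteration 2: components of {Seal} -> Bolt = 2*1 = 2, Clip = 2*3 = 6, Housing = 2*5 = 10.
Iteration 3: components of {Bolt,Clip,Housing} -> Base = 10*2 = 20, Bearing = 2*4 = 8, Cover = 10*1 = 10, Ring = 2*1 = 2.
Iteration 4: no further components; recursion stops.
SUM(total) = 1 + 2 + 10 + 2 + 6 + 10 + 20 + 8 + 2 = 61.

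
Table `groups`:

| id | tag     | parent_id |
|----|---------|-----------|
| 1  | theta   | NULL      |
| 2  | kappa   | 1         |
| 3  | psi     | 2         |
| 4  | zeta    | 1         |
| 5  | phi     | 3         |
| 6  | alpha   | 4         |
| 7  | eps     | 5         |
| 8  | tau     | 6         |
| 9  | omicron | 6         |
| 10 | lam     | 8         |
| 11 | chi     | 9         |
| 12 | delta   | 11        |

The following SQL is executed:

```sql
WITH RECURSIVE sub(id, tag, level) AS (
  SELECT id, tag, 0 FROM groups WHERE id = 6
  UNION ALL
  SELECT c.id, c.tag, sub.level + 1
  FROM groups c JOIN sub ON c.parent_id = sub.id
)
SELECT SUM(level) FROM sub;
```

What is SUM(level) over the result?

9

Base: id=6 (alpha) at level 0.
Iteration 1: rows with parent_id in {6} -> tau (id 8, level 1), omicron (id 9, level 1).
Iteration 2: rows with parent_id in {8,9} -> lam (id 10, level 2), chi (id 11, level 2).
Iteration 3: rows with parent_id in {10,11} -> delta (id 12, level 3).
Iteration 4: no rows with parent_id in {12}; recursion stops.
SUM(level) = 0 + 1 + 1 + 2 + 2 + 3 = 9.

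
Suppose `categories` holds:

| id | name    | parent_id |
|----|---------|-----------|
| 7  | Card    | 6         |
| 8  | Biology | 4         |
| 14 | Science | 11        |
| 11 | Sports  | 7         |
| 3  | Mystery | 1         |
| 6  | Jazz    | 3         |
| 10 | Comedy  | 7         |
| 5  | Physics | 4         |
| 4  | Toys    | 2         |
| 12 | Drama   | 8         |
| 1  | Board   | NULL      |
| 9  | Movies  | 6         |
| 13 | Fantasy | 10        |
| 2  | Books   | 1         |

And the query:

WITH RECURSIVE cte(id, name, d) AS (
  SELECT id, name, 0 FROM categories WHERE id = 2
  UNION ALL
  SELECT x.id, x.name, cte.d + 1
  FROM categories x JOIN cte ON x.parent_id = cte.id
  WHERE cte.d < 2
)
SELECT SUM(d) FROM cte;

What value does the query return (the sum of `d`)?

Base: id=2 (Books) at d 0.
Iteration 1: rows with parent_id in {2} -> Toys (id 4, d 1).
Iteration 2: rows with parent_id in {4} -> Physics (id 5, d 2), Biology (id 8, d 2).
Iteration 3: d < 2 fails for all current rows; recursion stops.
SUM(d) = 0 + 1 + 2 + 2 = 5.

5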